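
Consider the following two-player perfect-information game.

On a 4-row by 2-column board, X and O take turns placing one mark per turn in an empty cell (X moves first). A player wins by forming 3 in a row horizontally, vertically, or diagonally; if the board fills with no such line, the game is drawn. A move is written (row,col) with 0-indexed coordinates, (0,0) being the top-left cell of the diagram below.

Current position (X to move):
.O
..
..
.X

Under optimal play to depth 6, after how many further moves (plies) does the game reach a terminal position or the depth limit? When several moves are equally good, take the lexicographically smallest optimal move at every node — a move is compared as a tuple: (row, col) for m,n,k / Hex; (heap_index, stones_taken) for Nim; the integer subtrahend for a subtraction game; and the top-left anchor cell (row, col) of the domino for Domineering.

[.O/../../.X] X move#1: (0,0):+0/XO/../../.X*, (1,0):+0/.O/X./../.X, (1,1):+0/.O/.X/../.X, (2,0):+0/.O/../X./.X, (2,1):+0/.O/../.X/.X, (3,0):+0/.O/../../XX
[XO/../../.X] O move#2: (1,0):+0/XO/O./../.X*, (1,1):+0/XO/.O/../.X, (2,0):+0/XO/../O./.X, (2,1):+0/XO/../.O/.X, (3,0):+0/XO/../../OX
[XO/O./../.X] X move#3: (1,1):+0/XO/OX/../.X*, (2,0):+0/XO/O./X./.X, (2,1):+0/XO/O./.X/.X, (3,0):+0/XO/O./../XX
[XO/OX/../.X] O move#4: (2,0):-1/XO/OX/O./.X, (2,1):+0/XO/OX/.O/.X*, (3,0):-1/XO/OX/../OX
[XO/OX/.O/.X] X move#5: (2,0):+0/XO/OX/XO/.X*, (3,0):+0/XO/OX/.O/XX
[XO/OX/XO/.X] O move#6: (3,0):+0/XO/OX/XO/OX*
[XO/OX/XO/OX] end (terminal +0, X#7); searched .O/../../.X to 6

PV length from [.O/../../.X]: 6 plies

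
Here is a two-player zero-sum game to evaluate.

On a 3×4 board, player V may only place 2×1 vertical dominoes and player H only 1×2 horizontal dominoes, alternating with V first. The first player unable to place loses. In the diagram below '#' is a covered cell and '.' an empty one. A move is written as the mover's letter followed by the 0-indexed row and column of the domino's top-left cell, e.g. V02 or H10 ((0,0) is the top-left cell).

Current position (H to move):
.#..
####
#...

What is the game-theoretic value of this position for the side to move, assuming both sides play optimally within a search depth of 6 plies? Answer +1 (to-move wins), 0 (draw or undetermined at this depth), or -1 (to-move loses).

ply 1, H at .#../####/#... | H02=+1→.###/####/#...*; H21=+1→.#../####/###.; H22=+1→.#../####/#.##
ply 2: .###/####/#... is terminal -1 (V); from .#../####/#... depth 6

value(.#../####/#..., H) = +1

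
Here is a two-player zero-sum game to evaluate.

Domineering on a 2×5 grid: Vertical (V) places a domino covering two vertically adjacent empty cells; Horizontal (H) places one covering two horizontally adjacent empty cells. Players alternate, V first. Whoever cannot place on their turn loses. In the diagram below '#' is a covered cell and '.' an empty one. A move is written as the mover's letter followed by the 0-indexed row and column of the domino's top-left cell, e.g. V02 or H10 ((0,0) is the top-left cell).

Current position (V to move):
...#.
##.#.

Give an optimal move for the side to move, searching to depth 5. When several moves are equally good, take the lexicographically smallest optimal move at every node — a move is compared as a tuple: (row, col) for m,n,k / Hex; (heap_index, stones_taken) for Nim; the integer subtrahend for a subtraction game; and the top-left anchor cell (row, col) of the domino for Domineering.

V's best at [...#./##.#.]: V02

ply 1, V at ...#./##.#. | V02=+1→..##./####.*; V04=-1→...##/##.##
ply 2, H at ..##./####. | H00=-1→####./####.*
ply 3, V at ####./####. | V04=+1→#####/#####*
ply 4: #####/##### is terminal -1 (H); from ...#./##.#. depth 5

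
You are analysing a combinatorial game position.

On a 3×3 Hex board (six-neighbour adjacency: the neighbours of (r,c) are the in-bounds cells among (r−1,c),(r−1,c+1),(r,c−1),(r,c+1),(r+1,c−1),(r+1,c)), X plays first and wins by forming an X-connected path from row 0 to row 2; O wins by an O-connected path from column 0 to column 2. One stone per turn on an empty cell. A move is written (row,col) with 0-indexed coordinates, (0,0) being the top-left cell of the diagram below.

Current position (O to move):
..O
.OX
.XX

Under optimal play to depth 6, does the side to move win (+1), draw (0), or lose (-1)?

[..O/.OX/.XX] O move#1: (0,0):+1/O.O/.OX/.XX*, (0,1):+1/.OO/.OX/.XX, (1,0):+1/..O/OOX/.XX, (2,0):+1/..O/.OX/OXX
[O.O/.OX/.XX] X move#2: (0,1):-1/OXO/.OX/.XX*, (1,0):-1/O.O/XOX/.XX, (2,0):-1/O.O/.OX/XXX
[OXO/.OX/.XX] O move#3: (1,0):+1/OXO/OOX/.XX*, (2,0):+1/OXO/.OX/OXX
[OXO/OOX/.XX] end (terminal -1, X#4); searched ..O/.OX/.XX to 6

value(..O/.OX/.XX, O) = +1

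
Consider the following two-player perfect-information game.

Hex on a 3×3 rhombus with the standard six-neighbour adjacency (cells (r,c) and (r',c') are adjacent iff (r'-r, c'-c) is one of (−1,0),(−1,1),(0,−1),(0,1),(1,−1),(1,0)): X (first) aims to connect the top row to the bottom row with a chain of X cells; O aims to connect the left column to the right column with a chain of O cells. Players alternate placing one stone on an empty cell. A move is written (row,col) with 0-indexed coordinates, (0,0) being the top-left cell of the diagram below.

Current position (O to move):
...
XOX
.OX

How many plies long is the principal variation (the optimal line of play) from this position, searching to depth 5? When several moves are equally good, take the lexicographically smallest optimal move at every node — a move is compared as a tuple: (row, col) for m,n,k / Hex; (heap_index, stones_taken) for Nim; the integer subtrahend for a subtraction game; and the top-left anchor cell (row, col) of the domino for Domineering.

PV length from [.../XOX/.OX]: 4 plies

p1 O@[.../XOX/.OX]: (0,0)[O../XOX/.OX]-1* (0,1)[.O./XOX/.OX]-1 (0,2)[..O/XOX/.OX]-1 (2,0)[.../XOX/OOX]-1
p2 X@[O../XOX/.OX]: (0,1)[OX./XOX/.OX]+1* (0,2)[O.X/XOX/.OX]+1 (2,0)[O../XOX/XOX]+1
p3 O@[OX./XOX/.OX]: (0,2)[OXO/XOX/.OX]-1* (2,0)[OX./XOX/OOX]-1
p4 X@[OXO/XOX/.OX]: (2,0)[OXO/XOX/XOX]+1*
p5 O@[OXO/XOX/XOX] terminal -1; root [.../XOX/.OX] d5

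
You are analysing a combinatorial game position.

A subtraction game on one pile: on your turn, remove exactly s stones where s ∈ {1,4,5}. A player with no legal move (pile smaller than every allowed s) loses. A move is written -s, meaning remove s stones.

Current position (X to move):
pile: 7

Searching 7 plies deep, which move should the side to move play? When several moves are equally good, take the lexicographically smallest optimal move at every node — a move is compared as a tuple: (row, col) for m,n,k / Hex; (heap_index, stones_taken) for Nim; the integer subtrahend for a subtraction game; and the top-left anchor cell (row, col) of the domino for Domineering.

ply 1, X at 7 | -1=-1→6; -4=-1→3; -5=+1→2*
ply 2, O at 2 | -1=-1→1*
ply 3, X at 1 | -1=+1→0*
ply 4: 0 is terminal -1 (O); from 7 depth 7

X's best at [7]: -5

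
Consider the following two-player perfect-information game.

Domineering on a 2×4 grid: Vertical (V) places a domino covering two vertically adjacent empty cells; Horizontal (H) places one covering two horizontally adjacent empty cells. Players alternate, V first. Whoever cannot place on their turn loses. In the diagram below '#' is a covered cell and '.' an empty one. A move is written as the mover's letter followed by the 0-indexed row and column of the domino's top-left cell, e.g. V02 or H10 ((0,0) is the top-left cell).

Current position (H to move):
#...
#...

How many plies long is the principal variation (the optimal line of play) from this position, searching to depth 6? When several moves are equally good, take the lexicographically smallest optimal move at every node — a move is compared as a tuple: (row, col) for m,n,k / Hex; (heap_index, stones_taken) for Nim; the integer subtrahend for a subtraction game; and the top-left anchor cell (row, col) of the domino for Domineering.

ply 1, H at #.../#... | H01=+1→###./#...*; H02=+1→#.##/#...; H11=+1→#.../###.; H12=+1→#.../#.##
ply 2, V at ###./#... | V03=-1→####/#..#*
ply 3, H at ####/#..# | H11=+1→####/####*
ply 4: ####/#### is terminal -1 (V); from #.../#... depth 6

PV length from [#.../#...]: 3 plies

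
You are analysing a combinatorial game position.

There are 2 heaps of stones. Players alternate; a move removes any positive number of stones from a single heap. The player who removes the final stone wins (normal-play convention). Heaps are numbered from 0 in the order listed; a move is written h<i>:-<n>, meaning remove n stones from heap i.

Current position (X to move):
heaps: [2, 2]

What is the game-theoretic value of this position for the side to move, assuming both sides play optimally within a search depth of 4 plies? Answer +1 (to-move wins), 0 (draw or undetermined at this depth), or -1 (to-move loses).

value((2,2), X) = -1

ply 1, X at (2,2) | h0:-1=-1→(1,2)*; h0:-2=-1→(0,2); h1:-1=-1→(2,1); h1:-2=-1→(2,0)
ply 2, O at (1,2) | h0:-1=-1→(0,2); h1:-1=+1→(1,1)*; h1:-2=-1→(1,0)
ply 3, X at (1,1) | h0:-1=-1→(0,1)*; h1:-1=-1→(1,0)
ply 4, O at (0,1) | h1:-1=+1→(0,0)*
ply 5: (0,0) is terminal -1 (X); from (2,2) depth 4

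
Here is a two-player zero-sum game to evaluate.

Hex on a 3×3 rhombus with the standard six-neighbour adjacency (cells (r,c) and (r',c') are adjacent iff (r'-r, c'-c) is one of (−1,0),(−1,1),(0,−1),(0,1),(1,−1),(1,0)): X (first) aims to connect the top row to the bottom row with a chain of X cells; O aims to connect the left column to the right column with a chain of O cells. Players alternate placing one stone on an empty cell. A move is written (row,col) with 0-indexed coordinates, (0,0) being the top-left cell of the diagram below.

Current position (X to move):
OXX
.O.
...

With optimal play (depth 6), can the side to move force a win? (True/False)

X winning at [OXX/.O./...]: True

ply 1, X at OXX/.O./... | (1,0)=+1→OXX/XO./...*; (1,2)=+1→OXX/.OX/...; (2,0)=+1→OXX/.O./X..; (2,1)=-1→OXX/.O./.X.; (2,2)=-1→OXX/.O./..X
ply 2, O at OXX/XO./... | (1,2)=-1→OXX/XOO/...*; (2,0)=-1→OXX/XO./O..; (2,1)=-1→OXX/XO./.O.; (2,2)=-1→OXX/XO./..O
ply 3, X at OXX/XOO/... | (2,0)=+1→OXX/XOO/X..*; (2,1)=-1→OXX/XOO/.X.; (2,2)=-1→OXX/XOO/..X
ply 4: OXX/XOO/X.. is terminal -1 (O); from OXX/.O./... depth 6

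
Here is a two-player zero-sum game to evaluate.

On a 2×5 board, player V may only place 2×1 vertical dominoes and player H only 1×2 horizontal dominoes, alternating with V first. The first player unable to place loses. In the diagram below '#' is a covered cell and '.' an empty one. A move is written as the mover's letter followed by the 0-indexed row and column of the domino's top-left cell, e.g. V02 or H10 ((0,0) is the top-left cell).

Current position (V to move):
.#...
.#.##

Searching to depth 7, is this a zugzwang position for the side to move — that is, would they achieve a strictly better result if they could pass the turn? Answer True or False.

zugzwang(.#.../.#.##, V) = False

ply 1, V at .#.../.#.## | V00=-1→##.../##.##; V02=+1→.##../.####*
ply 2, H at .##../.#### | H03=-1→.####/.####*
ply 3, V at .####/.#### | V00=+1→#####/#####*
ply 4: #####/##### is terminal -1 (H); from .#.../.#.## depth 7
if V skipped the turn, H would face:
~ ply 1, H at .#.../.#.## | H02=-1→.###./.#.##*; H03=-1→.#.##/.#.##
~ ply 2, V at .###./.#.## | V00=+1→####./##.##*
~ ply 3: ####./##.## is terminal -1 (H); from .#.../.#.## depth 7
compare (V): move=+1 vs pass=+1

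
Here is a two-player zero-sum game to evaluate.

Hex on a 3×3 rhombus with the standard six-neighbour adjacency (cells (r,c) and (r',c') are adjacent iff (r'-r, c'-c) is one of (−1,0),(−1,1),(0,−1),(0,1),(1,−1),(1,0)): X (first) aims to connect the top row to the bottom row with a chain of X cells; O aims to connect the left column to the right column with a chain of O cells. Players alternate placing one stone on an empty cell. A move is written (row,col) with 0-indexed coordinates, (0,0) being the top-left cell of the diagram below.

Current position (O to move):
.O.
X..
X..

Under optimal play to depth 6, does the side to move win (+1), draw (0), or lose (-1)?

[.O./X../X..] O move#1: (0,0):-1/OO./X../X..*, (0,2):-1/.OO/X../X.., (1,1):-1/.O./XO./X.., (1,2):-1/.O./X.O/X.., (2,1):-1/.O./X../XO., (2,2):-1/.O./X../X.O
[OO./X../X..] X move#2: (0,2):+1/OOX/X../X..*, (1,1):-1/OO./XX./X.., (1,2):-1/OO./X.X/X.., (2,1):-1/OO./X../XX., (2,2):-1/OO./X../X.X
[OOX/X../X..] O move#3: (1,1):-1/OOX/XO./X..*, (1,2):-1/OOX/X.O/X.., (2,1):-1/OOX/X../XO., (2,2):-1/OOX/X../X.O
[OOX/XO./X..] X move#4: (1,2):+1/OOX/XOX/X..*, (2,1):-1/OOX/XO./XX., (2,2):-1/OOX/XO./X.X
[OOX/XOX/X..] O move#5: (2,1):-1/OOX/XOX/XO.*, (2,2):-1/OOX/XOX/X.O
[OOX/XOX/XO.] X move#6: (2,2):+1/OOX/XOX/XOX*
[OOX/XOX/XOX] end (terminal -1, O#7); searched .O./X../X.. to 6

value(.O./X../X.., O) = -1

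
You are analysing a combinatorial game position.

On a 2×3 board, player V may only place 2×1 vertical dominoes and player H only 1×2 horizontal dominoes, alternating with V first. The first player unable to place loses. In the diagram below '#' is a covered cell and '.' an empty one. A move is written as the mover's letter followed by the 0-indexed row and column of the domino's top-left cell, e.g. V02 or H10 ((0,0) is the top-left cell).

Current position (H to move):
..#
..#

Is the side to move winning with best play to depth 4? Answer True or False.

H winning at [..#/..#]: True

[..#/..#] H move#1: H00:+1/###/..#*, H10:+1/..#/###
[###/..#] end (terminal -1, V#2); searched ..#/..# to 4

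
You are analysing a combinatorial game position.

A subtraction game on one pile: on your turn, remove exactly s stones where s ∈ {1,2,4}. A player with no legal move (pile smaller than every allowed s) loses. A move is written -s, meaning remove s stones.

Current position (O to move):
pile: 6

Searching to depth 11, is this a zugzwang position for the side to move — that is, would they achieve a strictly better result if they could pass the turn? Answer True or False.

zugzwang(6, O) = True

p1 O@[6]: -1[5]-1* -2[4]-1 -4[2]-1
p2 X@[5]: -1[4]-1 -2[3]+1* -4[1]-1
p3 O@[3]: -1[2]-1* -2[1]-1
p4 X@[2]: -1[1]-1 -2[0]+1*
p5 O@[0] terminal -1; root [6] d11
if O skipped the turn, X would face:
~ p1 X@[6]: -1[5]-1* -2[4]-1 -4[2]-1
~ p2 O@[5]: -1[4]-1 -2[3]+1* -4[1]-1
~ p3 X@[3]: -1[2]-1* -2[1]-1
~ p4 O@[2]: -1[1]-1 -2[0]+1*
~ p5 X@[0] terminal -1; root [6] d11
compare (O): move=-1 vs pass=+1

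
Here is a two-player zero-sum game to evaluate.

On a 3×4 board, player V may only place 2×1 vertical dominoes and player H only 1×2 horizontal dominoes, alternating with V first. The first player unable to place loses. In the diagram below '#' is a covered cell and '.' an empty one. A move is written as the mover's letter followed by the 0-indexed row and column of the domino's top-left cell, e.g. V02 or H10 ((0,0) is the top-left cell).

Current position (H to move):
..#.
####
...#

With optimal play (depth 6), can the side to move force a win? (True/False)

p1 H@[..#./####/...#]: H00[###./####/...#]+1* H20[..#./####/##.#]+1 H21[..#./####/.###]+1
p2 V@[###./####/...#] terminal -1; root [..#./####/...#] d6

H winning at [..#./####/...#]: True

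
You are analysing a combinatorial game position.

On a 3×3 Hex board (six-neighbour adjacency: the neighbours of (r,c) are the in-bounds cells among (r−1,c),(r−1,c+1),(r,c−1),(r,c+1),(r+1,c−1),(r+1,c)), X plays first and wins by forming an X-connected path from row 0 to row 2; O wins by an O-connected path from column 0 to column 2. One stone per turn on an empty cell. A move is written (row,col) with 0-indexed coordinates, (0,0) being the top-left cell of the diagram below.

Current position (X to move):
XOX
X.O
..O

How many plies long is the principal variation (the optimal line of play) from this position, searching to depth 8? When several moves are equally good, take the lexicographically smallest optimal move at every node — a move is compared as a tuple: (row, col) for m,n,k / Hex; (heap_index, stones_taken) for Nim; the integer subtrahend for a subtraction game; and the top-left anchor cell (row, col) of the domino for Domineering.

p1 X@[XOX/X.O/..O]: (1,1)[XOX/XXO/..O]+1* (2,0)[XOX/X.O/X.O]+1 (2,1)[XOX/X.O/.XO]+1
p2 O@[XOX/XXO/..O]: (2,0)[XOX/XXO/O.O]-1* (2,1)[XOX/XXO/.OO]-1
p3 X@[XOX/XXO/O.O]: (2,1)[XOX/XXO/OXO]+1*
p4 O@[XOX/XXO/OXO] terminal -1; root [XOX/X.O/..O] d8

PV length from [XOX/X.O/..O]: 3 plies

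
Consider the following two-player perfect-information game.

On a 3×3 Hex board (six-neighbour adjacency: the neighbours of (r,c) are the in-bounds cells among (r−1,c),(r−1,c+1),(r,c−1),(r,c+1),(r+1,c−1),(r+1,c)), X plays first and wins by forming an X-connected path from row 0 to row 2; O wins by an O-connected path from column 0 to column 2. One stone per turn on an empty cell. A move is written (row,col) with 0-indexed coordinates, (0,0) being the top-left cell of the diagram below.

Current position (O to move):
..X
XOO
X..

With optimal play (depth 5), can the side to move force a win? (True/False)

O winning at [..X/XOO/X..]: False

[..X/XOO/X..] O move#1: (0,0):-1/O.X/XOO/X..*, (0,1):-1/.OX/XOO/X.., (2,1):-1/..X/XOO/XO., (2,2):-1/..X/XOO/X.O
[O.X/XOO/X..] X move#2: (0,1):+1/OXX/XOO/X..*, (2,1):-1/O.X/XOO/XX., (2,2):-1/O.X/XOO/X.X
[OXX/XOO/X..] end (terminal -1, O#3); searched ..X/XOO/X.. to 5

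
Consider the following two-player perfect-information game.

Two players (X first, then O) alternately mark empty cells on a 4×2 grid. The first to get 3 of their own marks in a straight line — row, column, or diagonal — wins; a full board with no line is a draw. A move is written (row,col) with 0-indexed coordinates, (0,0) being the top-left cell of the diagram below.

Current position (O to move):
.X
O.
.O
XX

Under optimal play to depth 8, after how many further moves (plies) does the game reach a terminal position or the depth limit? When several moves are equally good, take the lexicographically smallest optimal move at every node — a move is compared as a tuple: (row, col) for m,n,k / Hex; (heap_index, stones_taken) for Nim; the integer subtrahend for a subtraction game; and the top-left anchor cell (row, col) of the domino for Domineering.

PV length from [.X/O./.O/XX]: 3 plies

[.X/O./.O/XX] O move#1: (0,0):+0/OX/O./.O/XX*, (1,1):+0/.X/OO/.O/XX, (2,0):+0/.X/O./OO/XX
[OX/O./.O/XX] X move#2: (1,1):-1/OX/OX/.O/XX, (2,0):+0/OX/O./XO/XX*
[OX/O./XO/XX] O move#3: (1,1):+0/OX/OO/XO/XX*
[OX/OO/XO/XX] end (terminal +0, X#4); searched .X/O./.O/XX to 8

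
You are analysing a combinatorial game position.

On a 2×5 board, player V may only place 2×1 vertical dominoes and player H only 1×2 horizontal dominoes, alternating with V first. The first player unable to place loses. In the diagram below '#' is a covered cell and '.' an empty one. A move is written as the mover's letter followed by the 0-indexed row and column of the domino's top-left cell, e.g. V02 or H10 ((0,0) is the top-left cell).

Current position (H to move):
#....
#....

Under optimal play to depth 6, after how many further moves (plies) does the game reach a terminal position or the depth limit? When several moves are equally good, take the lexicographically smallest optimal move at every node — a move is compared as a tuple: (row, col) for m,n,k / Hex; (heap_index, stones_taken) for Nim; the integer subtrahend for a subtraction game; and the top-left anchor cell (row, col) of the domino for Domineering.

ply 1, H at #..../#.... | H01=-1→###../#....; H02=+1→#.##./#....*; H03=-1→#..##/#....; H11=-1→#..../###..; H12=+1→#..../#.##.; H13=-1→#..../#..##
ply 2, V at #.##./#.... | V01=-1→####./##...*; V04=-1→#.###/#...#
ply 3, H at ####./##... | H12=-1→####./####.; H13=+1→####./##.##*
ply 4: ####./##.## is terminal -1 (V); from #..../#.... depth 6

PV length from [#..../#....]: 3 plies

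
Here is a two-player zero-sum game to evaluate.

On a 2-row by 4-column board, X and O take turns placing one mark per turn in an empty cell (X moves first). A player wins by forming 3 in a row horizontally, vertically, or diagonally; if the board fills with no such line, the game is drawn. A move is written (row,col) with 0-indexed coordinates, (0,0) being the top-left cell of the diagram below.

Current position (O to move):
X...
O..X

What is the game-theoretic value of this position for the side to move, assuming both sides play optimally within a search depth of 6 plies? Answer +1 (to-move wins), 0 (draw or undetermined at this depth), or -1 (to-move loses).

ply 1, O at X.../O..X | (0,1)=+0→XO../O..X*; (0,2)=+0→X.O./O..X; (0,3)=+0→X..O/O..X; (1,1)=+0→X.../OO.X; (1,2)=+0→X.../O.OX
ply 2, X at XO../O..X | (0,2)=+0→XOX./O..X*; (0,3)=+0→XO.X/O..X; (1,1)=+0→XO../OX.X; (1,2)=+0→XO../O.XX
ply 3, O at XOX./O..X | (0,3)=+0→XOXO/O..X*; (1,1)=+0→XOX./OO.X; (1,2)=+0→XOX./O.OX
ply 4, X at XOXO/O..X | (1,1)=+0→XOXO/OX.X*; (1,2)=+0→XOXO/O.XX
ply 5, O at XOXO/OX.X | (1,2)=+0→XOXO/OXOX*
ply 6: XOXO/OXOX is terminal +0 (X); from X.../O..X depth 6

value(X.../O..X, O) = 0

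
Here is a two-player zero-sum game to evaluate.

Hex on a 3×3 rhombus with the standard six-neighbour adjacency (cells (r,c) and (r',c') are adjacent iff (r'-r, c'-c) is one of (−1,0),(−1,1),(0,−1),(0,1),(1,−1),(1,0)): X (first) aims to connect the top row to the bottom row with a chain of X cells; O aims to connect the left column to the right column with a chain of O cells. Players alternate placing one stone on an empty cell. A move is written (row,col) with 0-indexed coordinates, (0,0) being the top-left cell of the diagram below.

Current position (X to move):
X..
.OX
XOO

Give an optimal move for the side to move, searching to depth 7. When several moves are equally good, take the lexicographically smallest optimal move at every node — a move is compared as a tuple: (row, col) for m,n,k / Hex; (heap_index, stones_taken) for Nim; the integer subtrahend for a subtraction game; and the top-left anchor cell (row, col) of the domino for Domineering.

[X../.OX/XOO] X move#1: (0,1):-1/XX./.OX/XOO, (0,2):-1/X.X/.OX/XOO, (1,0):+1/X../XOX/XOO*
[X../XOX/XOO] end (terminal -1, O#2); searched X../.OX/XOO to 7

X's best at [X../.OX/XOO]: (1,0)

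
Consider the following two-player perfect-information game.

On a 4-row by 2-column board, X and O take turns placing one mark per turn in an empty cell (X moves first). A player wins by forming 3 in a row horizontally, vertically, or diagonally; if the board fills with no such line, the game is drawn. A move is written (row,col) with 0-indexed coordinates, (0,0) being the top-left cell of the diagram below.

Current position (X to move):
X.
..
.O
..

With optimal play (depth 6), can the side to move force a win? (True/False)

X winning at [X./../.O/..]: False

ply 1, X at X./../.O/.. | (0,1)=+0→XX/../.O/..*; (1,0)=+0→X./X./.O/..; (1,1)=+0→X./.X/.O/..; (2,0)=+0→X./../XO/..; (3,0)=-1→X./../.O/X.; (3,1)=+0→X./../.O/.X
ply 2, O at XX/../.O/.. | (1,0)=+0→XX/O./.O/..*; (1,1)=+0→XX/.O/.O/..; (2,0)=+0→XX/../OO/..; (3,0)=+0→XX/../.O/O.; (3,1)=+0→XX/../.O/.O
ply 3, X at XX/O./.O/.. | (1,1)=+0→XX/OX/.O/..*; (2,0)=+0→XX/O./XO/..; (3,0)=+0→XX/O./.O/X.; (3,1)=+0→XX/O./.O/.X
ply 4, O at XX/OX/.O/.. | (2,0)=+0→XX/OX/OO/..*; (3,0)=+0→XX/OX/.O/O.; (3,1)=+0→XX/OX/.O/.O
ply 5, X at XX/OX/OO/.. | (3,0)=+0→XX/OX/OO/X.*; (3,1)=-1→XX/OX/OO/.X
ply 6, O at XX/OX/OO/X. | (3,1)=+0→XX/OX/OO/XO*
ply 7: XX/OX/OO/XO is terminal +0 (X); from X./../.O/.. depth 6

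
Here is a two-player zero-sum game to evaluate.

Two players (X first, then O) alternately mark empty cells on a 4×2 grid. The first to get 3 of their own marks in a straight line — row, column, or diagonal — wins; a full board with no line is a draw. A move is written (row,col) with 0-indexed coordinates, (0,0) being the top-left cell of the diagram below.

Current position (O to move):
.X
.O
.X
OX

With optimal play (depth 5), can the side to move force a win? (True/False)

O winning at [.X/.O/.X/OX]: False

p1 O@[.X/.O/.X/OX]: (0,0)[OX/.O/.X/OX]+0* (1,0)[.X/OO/.X/OX]+0 (2,0)[.X/.O/OX/OX]+0
p2 X@[OX/.O/.X/OX]: (1,0)[OX/XO/.X/OX]+0* (2,0)[OX/.O/XX/OX]+0
p3 O@[OX/XO/.X/OX]: (2,0)[OX/XO/OX/OX]+0*
p4 X@[OX/XO/OX/OX] terminal +0; root [.X/.O/.X/OX] d5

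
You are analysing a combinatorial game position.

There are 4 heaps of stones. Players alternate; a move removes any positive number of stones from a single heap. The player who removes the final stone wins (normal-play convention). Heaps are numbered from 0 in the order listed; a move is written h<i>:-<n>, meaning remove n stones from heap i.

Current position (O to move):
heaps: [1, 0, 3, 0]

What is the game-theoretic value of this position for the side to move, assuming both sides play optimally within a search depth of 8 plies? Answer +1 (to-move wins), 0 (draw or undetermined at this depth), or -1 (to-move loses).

ply 1, O at (1,0,3,0) | h0:-1=-1→(0,0,3,0); h2:-1=-1→(1,0,2,0); h2:-2=+1→(1,0,1,0)*; h2:-3=-1→(1,0,0,0)
ply 2, X at (1,0,1,0) | h0:-1=-1→(0,0,1,0)*; h2:-1=-1→(1,0,0,0)
ply 3, O at (0,0,1,0) | h2:-1=+1→(0,0,0,0)*
ply 4: (0,0,0,0) is terminal -1 (X); from (1,0,3,0) depth 8

value((1,0,3,0), O) = +1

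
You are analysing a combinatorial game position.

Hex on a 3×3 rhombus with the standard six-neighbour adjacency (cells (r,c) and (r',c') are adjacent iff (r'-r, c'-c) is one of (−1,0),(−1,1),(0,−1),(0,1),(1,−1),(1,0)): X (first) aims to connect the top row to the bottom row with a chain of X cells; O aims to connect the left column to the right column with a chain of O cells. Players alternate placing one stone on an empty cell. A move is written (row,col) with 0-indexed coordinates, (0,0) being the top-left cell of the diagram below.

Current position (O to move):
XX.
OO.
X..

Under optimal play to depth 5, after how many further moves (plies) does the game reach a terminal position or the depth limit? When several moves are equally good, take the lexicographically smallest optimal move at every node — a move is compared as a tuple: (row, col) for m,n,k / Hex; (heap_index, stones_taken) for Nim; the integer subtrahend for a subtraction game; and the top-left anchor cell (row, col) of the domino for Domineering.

ply 1, O at XX./OO./X.. | (0,2)=+1→XXO/OO./X..*; (1,2)=+1→XX./OOO/X..; (2,1)=+1→XX./OO./XO.; (2,2)=+1→XX./OO./X.O
ply 2: XXO/OO./X.. is terminal -1 (X); from XX./OO./X.. depth 5

PV length from [XX./OO./X..]: 1 ply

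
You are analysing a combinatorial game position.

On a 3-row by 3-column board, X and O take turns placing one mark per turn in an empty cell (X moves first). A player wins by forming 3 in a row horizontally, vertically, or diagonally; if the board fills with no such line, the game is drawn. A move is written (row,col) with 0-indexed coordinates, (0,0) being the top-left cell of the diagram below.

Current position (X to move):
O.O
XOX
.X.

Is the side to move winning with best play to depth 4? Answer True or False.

X winning at [O.O/XOX/.X.]: False

ply 1, X at O.O/XOX/.X. | (0,1)=-1→OXO/XOX/.X.*; (2,0)=-1→O.O/XOX/XX.; (2,2)=-1→O.O/XOX/.XX
ply 2, O at OXO/XOX/.X. | (2,0)=+1→OXO/XOX/OX.*; (2,2)=+1→OXO/XOX/.XO
ply 3: OXO/XOX/OX. is terminal -1 (X); from O.O/XOX/.X. depth 4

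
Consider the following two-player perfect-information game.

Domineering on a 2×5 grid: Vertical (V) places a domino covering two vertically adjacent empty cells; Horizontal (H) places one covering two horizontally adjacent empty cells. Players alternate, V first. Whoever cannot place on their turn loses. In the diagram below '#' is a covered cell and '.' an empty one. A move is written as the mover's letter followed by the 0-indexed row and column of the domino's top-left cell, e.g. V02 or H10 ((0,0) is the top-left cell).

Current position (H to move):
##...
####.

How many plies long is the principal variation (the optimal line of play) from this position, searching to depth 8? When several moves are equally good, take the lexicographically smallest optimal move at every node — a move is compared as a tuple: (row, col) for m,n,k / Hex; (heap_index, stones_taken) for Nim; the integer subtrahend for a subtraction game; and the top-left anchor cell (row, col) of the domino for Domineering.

PV length from [##.../####.]: 1 ply

ply 1, H at ##.../####. | H02=-1→####./####.; H03=+1→##.##/####.*
ply 2: ##.##/####. is terminal -1 (V); from ##.../####. depth 8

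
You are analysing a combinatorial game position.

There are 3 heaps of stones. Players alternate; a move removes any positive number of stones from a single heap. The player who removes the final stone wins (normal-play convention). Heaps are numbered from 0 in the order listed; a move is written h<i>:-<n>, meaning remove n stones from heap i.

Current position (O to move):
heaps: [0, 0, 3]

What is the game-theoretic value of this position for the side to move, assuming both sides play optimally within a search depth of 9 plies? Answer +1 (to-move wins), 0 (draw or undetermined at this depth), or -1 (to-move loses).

ply 1, O at (0,0,3) | h2:-1=-1→(0,0,2); h2:-2=-1→(0,0,1); h2:-3=+1→(0,0,0)*
ply 2: (0,0,0) is terminal -1 (X); from (0,0,3) depth 9

value((0,0,3), O) = +1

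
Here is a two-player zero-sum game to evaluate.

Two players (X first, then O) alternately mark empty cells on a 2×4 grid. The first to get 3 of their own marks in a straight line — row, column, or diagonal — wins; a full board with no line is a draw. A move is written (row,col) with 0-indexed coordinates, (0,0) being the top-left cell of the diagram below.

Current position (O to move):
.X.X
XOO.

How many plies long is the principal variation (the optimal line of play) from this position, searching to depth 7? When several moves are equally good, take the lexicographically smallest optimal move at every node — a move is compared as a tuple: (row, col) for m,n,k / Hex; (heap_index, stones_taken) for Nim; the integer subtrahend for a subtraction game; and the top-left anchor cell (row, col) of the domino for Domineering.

ply 1, O at .X.X/XOO. | (0,0)=-1→OX.X/XOO.; (0,2)=+0→.XOX/XOO.; (1,3)=+1→.X.X/XOOO*
ply 2: .X.X/XOOO is terminal -1 (X); from .X.X/XOO. depth 7

PV length from [.X.X/XOO.]: 1 ply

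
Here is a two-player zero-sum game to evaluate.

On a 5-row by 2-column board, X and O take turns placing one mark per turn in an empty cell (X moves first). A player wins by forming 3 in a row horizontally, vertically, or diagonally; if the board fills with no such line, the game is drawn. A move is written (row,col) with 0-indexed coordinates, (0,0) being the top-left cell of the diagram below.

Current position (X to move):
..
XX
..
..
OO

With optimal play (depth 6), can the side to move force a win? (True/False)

X winning at [../XX/../../OO]: True

[../XX/../../OO] X move#1: (0,0):+0/X./XX/../../OO, (0,1):+0/.X/XX/../../OO, (2,0):+1/../XX/X./../OO*, (2,1):+1/../XX/.X/../OO, (3,0):+1/../XX/../X./OO, (3,1):+1/../XX/../.X/OO
[../XX/X./../OO] O move#2: (0,0):-1/O./XX/X./../OO*, (0,1):-1/.O/XX/X./../OO, (2,1):-1/../XX/XO/../OO, (3,0):-1/../XX/X./O./OO, (3,1):-1/../XX/X./.O/OO
[O./XX/X./../OO] X move#3: (0,1):+1/OX/XX/X./../OO*, (2,1):+1/O./XX/XX/../OO, (3,0):+1/O./XX/X./X./OO, (3,1):+1/O./XX/X./.X/OO
[OX/XX/X./../OO] O move#4: (2,1):-1/OX/XX/XO/../OO*, (3,0):-1/OX/XX/X./O./OO, (3,1):-1/OX/XX/X./.O/OO
[OX/XX/XO/../OO] X move#5: (3,0):+1/OX/XX/XO/X./OO*, (3,1):+0/OX/XX/XO/.X/OO
[OX/XX/XO/X./OO] end (terminal -1, O#6); searched ../XX/../../OO to 6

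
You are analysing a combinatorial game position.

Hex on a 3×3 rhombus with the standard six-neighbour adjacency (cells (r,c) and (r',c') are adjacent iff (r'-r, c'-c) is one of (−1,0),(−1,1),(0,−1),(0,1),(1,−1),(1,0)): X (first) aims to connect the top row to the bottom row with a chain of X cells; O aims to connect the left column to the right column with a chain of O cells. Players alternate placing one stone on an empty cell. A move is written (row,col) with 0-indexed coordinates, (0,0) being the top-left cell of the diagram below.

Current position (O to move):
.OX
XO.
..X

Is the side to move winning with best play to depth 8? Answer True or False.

O winning at [.OX/XO./..X]: True

ply 1, O at .OX/XO./..X | (0,0)=-1→OOX/XO./..X; (1,2)=+1→.OX/XOO/..X*; (2,0)=-1→.OX/XO./O.X; (2,1)=-1→.OX/XO./.OX
ply 2, X at .OX/XOO/..X | (0,0)=-1→XOX/XOO/..X*; (2,0)=-1→.OX/XOO/X.X; (2,1)=-1→.OX/XOO/.XX
ply 3, O at XOX/XOO/..X | (2,0)=+1→XOX/XOO/O.X*; (2,1)=-1→XOX/XOO/.OX
ply 4: XOX/XOO/O.X is terminal -1 (X); from .OX/XO./..X depth 8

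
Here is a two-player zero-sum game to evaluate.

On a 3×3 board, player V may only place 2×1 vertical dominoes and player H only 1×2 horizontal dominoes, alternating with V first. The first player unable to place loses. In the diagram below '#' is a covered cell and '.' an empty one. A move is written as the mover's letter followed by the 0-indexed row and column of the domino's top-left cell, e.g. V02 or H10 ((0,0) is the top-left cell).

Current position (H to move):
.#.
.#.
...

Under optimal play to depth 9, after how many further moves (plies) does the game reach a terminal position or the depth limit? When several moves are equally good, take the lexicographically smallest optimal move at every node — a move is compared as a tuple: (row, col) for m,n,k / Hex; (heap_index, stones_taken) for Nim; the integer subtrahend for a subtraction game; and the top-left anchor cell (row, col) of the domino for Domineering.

PV length from [.#./.#./...]: 2 plies

p1 H@[.#./.#./...]: H20[.#./.#./##.]-1* H21[.#./.#./.##]-1
p2 V@[.#./.#./##.]: V00[##./##./##.]+1* V02[.##/.##/##.]+1 V12[.#./.##/###]+1
p3 H@[##./##./##.] terminal -1; root [.#./.#./...] d9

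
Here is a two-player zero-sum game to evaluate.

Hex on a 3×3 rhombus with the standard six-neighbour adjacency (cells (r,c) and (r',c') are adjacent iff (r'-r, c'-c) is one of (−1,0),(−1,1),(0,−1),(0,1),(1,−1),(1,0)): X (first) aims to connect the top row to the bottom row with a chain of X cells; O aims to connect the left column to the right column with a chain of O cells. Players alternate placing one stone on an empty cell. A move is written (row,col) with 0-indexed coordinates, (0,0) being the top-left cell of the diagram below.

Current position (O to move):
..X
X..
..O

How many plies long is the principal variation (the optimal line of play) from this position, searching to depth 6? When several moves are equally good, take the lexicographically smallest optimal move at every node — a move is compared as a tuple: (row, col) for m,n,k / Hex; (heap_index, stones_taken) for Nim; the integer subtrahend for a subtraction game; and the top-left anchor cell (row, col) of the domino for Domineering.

PV length from [..X/X../..O]: 6 plies

[..X/X../..O] O move#1: (0,0):-1/O.X/X../..O*, (0,1):-1/.OX/X../..O, (1,1):-1/..X/XO./..O, (1,2):-1/..X/X.O/..O, (2,0):-1/..X/X../O.O, (2,1):-1/..X/X../.OO
[O.X/X../..O] X move#2: (0,1):+1/OXX/X../..O*, (1,1):+1/O.X/XX./..O, (1,2):+1/O.X/X.X/..O, (2,0):+1/O.X/X../X.O, (2,1):+1/O.X/X../.XO
[OXX/X../..O] O move#3: (1,1):-1/OXX/XO./..O*, (1,2):-1/OXX/X.O/..O, (2,0):-1/OXX/X../O.O, (2,1):-1/OXX/X../.OO
[OXX/XO./..O] X move#4: (1,2):+1/OXX/XOX/..O*, (2,0):+1/OXX/XO./X.O, (2,1):+1/OXX/XO./.XO
[OXX/XOX/..O] O move#5: (2,0):-1/OXX/XOX/O.O*, (2,1):-1/OXX/XOX/.OO
[OXX/XOX/O.O] X move#6: (2,1):+1/OXX/XOX/OXO*
[OXX/XOX/OXO] end (terminal -1, O#7); searched ..X/X../..O to 6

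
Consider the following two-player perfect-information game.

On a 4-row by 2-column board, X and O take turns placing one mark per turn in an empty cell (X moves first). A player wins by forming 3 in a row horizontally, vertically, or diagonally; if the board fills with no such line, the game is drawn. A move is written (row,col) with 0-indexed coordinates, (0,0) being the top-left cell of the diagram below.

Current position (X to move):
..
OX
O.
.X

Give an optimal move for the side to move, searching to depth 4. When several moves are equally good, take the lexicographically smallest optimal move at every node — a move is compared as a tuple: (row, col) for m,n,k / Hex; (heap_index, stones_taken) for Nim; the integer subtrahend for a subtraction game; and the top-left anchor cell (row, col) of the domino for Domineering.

p1 X@[../OX/O./.X]: (0,0)[X./OX/O./.X]-1 (0,1)[.X/OX/O./.X]-1 (2,1)[../OX/OX/.X]+1* (3,0)[../OX/O./XX]-1
p2 O@[../OX/OX/.X] terminal -1; root [../OX/O./.X] d4

X's best at [../OX/O./.X]: (2,1)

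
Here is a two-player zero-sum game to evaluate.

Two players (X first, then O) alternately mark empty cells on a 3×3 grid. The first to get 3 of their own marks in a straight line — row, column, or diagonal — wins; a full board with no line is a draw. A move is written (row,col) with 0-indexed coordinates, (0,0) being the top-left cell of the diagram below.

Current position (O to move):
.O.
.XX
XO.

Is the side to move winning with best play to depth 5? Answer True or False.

[.O./.XX/XO.] O move#1: (0,0):-1/OO./.XX/XO.*, (0,2):-1/.OO/.XX/XO., (1,0):-1/.O./OXX/XO., (2,2):-1/.O./.XX/XOO
[OO./.XX/XO.] X move#2: (0,2):+1/OOX/.XX/XO.*, (1,0):+1/OO./XXX/XO., (2,2):-1/OO./.XX/XOX
[OOX/.XX/XO.] end (terminal -1, O#3); searched .O./.XX/XO. to 5

O winning at [.O./.XX/XO.]: False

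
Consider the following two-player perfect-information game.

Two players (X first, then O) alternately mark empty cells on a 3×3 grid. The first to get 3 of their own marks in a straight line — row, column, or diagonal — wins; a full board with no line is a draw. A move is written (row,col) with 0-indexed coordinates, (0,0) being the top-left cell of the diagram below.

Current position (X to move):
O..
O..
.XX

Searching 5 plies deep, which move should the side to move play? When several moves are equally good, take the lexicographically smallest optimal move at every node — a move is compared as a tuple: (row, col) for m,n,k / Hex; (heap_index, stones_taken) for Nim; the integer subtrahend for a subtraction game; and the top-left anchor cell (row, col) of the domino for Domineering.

ply 1, X at O../O../.XX | (0,1)=-1→OX./O../.XX; (0,2)=-1→O.X/O../.XX; (1,1)=-1→O../OX./.XX; (1,2)=-1→O../O.X/.XX; (2,0)=+1→O../O../XXX*
ply 2: O../O../XXX is terminal -1 (O); from O../O../.XX depth 5

X's best at [O../O../.XX]: (2,0)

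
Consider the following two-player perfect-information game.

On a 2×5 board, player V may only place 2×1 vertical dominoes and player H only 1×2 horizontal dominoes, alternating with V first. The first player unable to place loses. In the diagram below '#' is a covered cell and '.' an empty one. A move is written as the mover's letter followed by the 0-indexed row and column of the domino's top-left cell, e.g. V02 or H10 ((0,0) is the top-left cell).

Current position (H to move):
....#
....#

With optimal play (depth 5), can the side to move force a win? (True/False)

p1 H@[....#/....#]: H00[##..#/....#]-1 H01[.##.#/....#]+1* H02[..###/....#]-1 H10[....#/##..#]-1 H11[....#/.##.#]+1 H12[....#/..###]-1
p2 V@[.##.#/....#]: V00[###.#/#...#]-1* V03[.####/...##]-1
p3 H@[###.#/#...#]: H11[###.#/###.#]-1 H12[###.#/#.###]+1*
p4 V@[###.#/#.###] terminal -1; root [....#/....#] d5

H winning at [....#/....#]: True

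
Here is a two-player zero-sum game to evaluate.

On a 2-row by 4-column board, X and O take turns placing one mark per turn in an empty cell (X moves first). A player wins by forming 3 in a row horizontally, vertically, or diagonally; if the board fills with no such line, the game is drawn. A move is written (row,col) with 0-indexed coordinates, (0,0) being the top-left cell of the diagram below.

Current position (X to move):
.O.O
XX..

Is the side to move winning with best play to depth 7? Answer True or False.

X winning at [.O.O/XX..]: True

[.O.O/XX..] X move#1: (0,0):-1/XO.O/XX.., (0,2):+0/.OXO/XX.., (1,2):+1/.O.O/XXX.*, (1,3):-1/.O.O/XX.X
[.O.O/XXX.] end (terminal -1, O#2); searched .O.O/XX.. to 7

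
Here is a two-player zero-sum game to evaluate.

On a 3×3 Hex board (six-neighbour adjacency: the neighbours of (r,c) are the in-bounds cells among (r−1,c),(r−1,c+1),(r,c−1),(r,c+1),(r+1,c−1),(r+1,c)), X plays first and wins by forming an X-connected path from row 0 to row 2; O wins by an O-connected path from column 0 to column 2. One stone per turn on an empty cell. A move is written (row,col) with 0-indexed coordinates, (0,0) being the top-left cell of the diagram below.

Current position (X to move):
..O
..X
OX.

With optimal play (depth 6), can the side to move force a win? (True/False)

[..O/..X/OX.] X move#1: (0,0):-1/X.O/..X/OX.*, (0,1):-1/.XO/..X/OX., (1,0):-1/..O/X.X/OX., (1,1):-1/..O/.XX/OX., (2,2):-1/..O/..X/OXX
[X.O/..X/OX.] O move#2: (0,1):+1/XOO/..X/OX.*, (1,0):+1/X.O/O.X/OX., (1,1):+1/X.O/.OX/OX., (2,2):-1/X.O/..X/OXO
[XOO/..X/OX.] X move#3: (1,0):-1/XOO/X.X/OX.*, (1,1):-1/XOO/.XX/OX., (2,2):-1/XOO/..X/OXX
[XOO/X.X/OX.] O move#4: (1,1):+1/XOO/XOX/OX.*, (2,2):-1/XOO/X.X/OXO
[XOO/XOX/OX.] end (terminal -1, X#5); searched ..O/..X/OX. to 6

X winning at [..O/..X/OX.]: False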